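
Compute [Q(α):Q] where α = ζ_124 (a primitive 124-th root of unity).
[Q(α):Q] = 60

The minimal polynomial of ζ_124 over Q is the 124-th cyclotomic polynomial Φ_124(x), which is irreducible over Q and has degree φ(124) = 60. Hence [Q(α):Q] = φ(124) = 60.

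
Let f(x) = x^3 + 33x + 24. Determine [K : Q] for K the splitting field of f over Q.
[K : Q] = 6

By the rational root test, any rational root of the monic integer polynomial f(x) = x^3 + 33x + 24 must be an integer dividing the constant term 24, i.e. one of ±{1, 2, 3, 4, 6, 8, 12, 24}. Evaluating: f(1) = 58, f(-1) = -10, f(2) = 98, f(-2) = -50, f(3) = 150, f(-3) = -102, f(4) = 220, f(-4) = -172, f(6) = 438, f(-6) = -390, f(8) = 800, f(-8) = -752, f(12) = 2148, f(-12) = -2100, f(24) = 14640, f(-24) = -14592; none is 0, so f has no rational root and is therefore irreducible over Q (a cubic with no linear factor over a field is irreducible). For an irreducible cubic, the Galois group is A_3 or S_3 according as the discriminant disc(f) = -4a^3 - 27b^2 = -4·(33)^3 - 27·(24)^2 = -159300 is or is not a square in Q. Here disc(f) = -159300 is not a perfect square in Q, so the Galois group of f over Q is not contained in A_3 and must be all of S_3. The splitting field has degree |S_3| = 6 over Q, so [K : Q] = 6.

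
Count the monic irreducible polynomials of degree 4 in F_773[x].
There are 89260077078 monic irreducible polynomials of degree 4 over F_773

Each element of F_{773^4} that lies in no proper subfield is a root of exactly one monic irreducible of degree 4 over F_773, and each such polynomial has 4 distinct roots in F_{773^4}. By Möbius inversion the count is N_773(4) = (1/4) Σ_{d|4} μ(4/d) · 773^d = (1/4)(μ(4)·773^1 + μ(2)·773^2 + μ(1)·773^4) = 357040308312/4 = 89260077078.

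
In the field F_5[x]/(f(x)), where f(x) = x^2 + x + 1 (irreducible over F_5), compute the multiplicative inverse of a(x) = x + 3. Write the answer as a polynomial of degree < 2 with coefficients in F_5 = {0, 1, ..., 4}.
a(x)^(-1) ≡ 2x + 1 (mod f(x))

Since f is irreducible over F_5, F_5[x]/(f) is a field and a(x) ≠ 0 has an inverse. Apply the extended Euclidean algorithm to f(x) and a(x) in F_5[x]: f(x) = (x + 3)·a(x) + (2). The last nonzero remainder is the constant 2 = gcd(f, a) in F_5. Back-substituting through the division chain expresses 2 = s(x)·a(x) + t(x)·f(x) with s(x) ≡ 4x + 2 (mod f), so (4x + 2)·a(x) ≡ 2 (mod f). Multiplying by 2^(-1) ≡ 3 in F_5 gives a(x)^(-1) ≡ 3·(4x + 2) ≡ 2x + 1 (mod f). Check: (x + 3)·(2x + 1) = 2x^2 + 2x + 3 ≡ 1 (mod x^2 + x + 1).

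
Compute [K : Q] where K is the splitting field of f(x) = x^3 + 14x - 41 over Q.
[K : Q] = 6

By the rational root test, any rational root of the monic integer polynomial f(x) = x^3 + 14x - 41 must be an integer dividing the constant term -41, i.e. one of ±{1, 41}. Evaluating: f(1) = -26, f(-1) = -56, f(41) = 69454, f(-41) = -69536; none is 0, so f has no rational root and is therefore irreducible over Q (a cubic with no linear factor over a field is irreducible). For an irreducible cubic, the Galois group is A_3 or S_3 according as the discriminant disc(f) = -4a^3 - 27b^2 = -4·(14)^3 - 27·(-41)^2 = -56363 is or is not a square in Q. Here disc(f) = -56363 is not a perfect square in Q, so the Galois group of f over Q is not contained in A_3 and must be all of S_3. The splitting field has degree |S_3| = 6 over Q, so [K : Q] = 6.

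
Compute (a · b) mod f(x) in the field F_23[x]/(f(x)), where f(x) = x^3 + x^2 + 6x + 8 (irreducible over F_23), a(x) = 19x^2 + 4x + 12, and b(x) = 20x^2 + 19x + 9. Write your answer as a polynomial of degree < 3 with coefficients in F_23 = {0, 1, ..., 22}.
a · b ≡ 9x^2 + 9x + 11 (mod f(x))

Multiply in F_23[x]: a(x)·b(x) = (19x^2 + 4x + 12)·(20x^2 + 19x + 9) = 12x^4 + 4x^3 + 4x^2 + 11x + 16. This has degree ≥ 3, so divide by f(x) over F_23: 12x^4 + 4x^3 + 4x^2 + 11x + 16 = (12x + 15)·(x^3 + x^2 + 6x + 8) + (9x^2 + 9x + 11). Hence a·b ≡ 9x^2 + 9x + 11 (mod f). (F_23[x]/(f) is a field with 23^3 = 12167 elements since f is irreducible of degree 3.)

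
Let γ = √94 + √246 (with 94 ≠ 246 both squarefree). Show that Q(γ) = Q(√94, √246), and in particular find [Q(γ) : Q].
[Q(γ) : Q] = 4 (equivalently, Q(γ) = Q(√94, √246))

Obviously Q(γ) ⊆ Q(√94, √246), and [Q(√94, √246):Q] = 4 (since 94, 246 are distinct squarefree integers > 1 with 23124 not a perfect square). To show equality we compute the minimal polynomial of γ. From γ = √94 + √246: γ^2 = 94 + 2√(23124) + 246 = 340 + 2√(23124), so γ^2 - 340 = 2√(23124); squaring, (γ^2 - 340)^2 = 4·23124, i.e. γ^4 - 680γ^2 + 115600 - 92496 = 0, i.e. γ^4 - 680γ^2 + 23104 = 0. So γ is a root of x^4 - 680x^2 + 23104. This polynomial is irreducible over Q: it has no rational root (each ±√94 ± √246 is irrational), and any factorization into two quadratics over Q would force √(23124) ∈ Q (pairing opposite roots) or √94, √246 ∈ Q (other pairings), all impossible. Hence [Q(γ):Q] = 4 = [Q(√94, √246):Q], so Q(γ) = Q(√94, √246).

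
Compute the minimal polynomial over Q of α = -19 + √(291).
m_α(x) = x^2 + 38x + 70

From α + 19 = √(291), squaring gives (α + 19)^2 = 291, i.e. α^2 + 38α + 361 = 291, so α^2 + 38α + 70 = 0. The discriminant of x^2 + 38x + 70 is (38)^2 - 4·(70) = 1444 - 280 = 1164, and 4·(291) is not a perfect square in Q since 291 is squarefree and ≠ 1. Hence x^2 + 38x + 70 is irreducible over Q and is the minimal polynomial of α.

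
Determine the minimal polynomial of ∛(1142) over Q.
m_α(x) = x^3 - 1142

α satisfies α^3 = 1142, so x^3 - 1142 annihilates α. By the rational root test, a rational root p/q (in lowest terms) of x^3 - 1142 would satisfy p^3 = 1142 q^3, forcing q = 1 and p^3 = 1142; but 1142 is not a perfect cube, contradiction. A monic cubic over Q with no rational root is irreducible (any nontrivial factorization would include a linear factor). Hence x^3 - 1142 is the minimal polynomial of α, and in particular [Q(α):Q] = 3.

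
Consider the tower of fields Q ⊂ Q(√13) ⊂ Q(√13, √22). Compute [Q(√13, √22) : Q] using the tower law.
[Q(√13, √22) : Q] = 4

[Q(√13):Q] = 2 (min poly x^2 - 13, irreducible since 13 is squarefree > 1). For the top step, suppose √22 ∈ Q(√13), say √22 = c + d√13 with c, d ∈ Q. Squaring: 22 = c^2 + 13d^2 + 2cd√13. Since √13 ∉ Q this forces 2cd = 0. If d = 0 then √22 = c ∈ Q, contradicting 22 squarefree > 1. If c = 0 then 22 = 13d^2, so 13·22 = (13d)^2 is a perfect square in Q — but 13·22 = 286 is not a perfect square (since 13 and 22 are distinct squarefree integers). Contradiction. Hence √22 ∉ Q(√13), so x^2 - 22 stays irreducible over Q(√13) and [Q(√13, √22) : Q(√13)] = 2. By the tower law, [Q(√13, √22) : Q] = 2 · 2 = 4.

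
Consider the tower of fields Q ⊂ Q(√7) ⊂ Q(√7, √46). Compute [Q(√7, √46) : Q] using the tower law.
[Q(√7, √46) : Q] = 4

[Q(√7):Q] = 2 (min poly x^2 - 7, irreducible since 7 is squarefree > 1). For the top step, suppose √46 ∈ Q(√7), say √46 = c + d√7 with c, d ∈ Q. Squaring: 46 = c^2 + 7d^2 + 2cd√7. Since √7 ∉ Q this forces 2cd = 0. If d = 0 then √46 = c ∈ Q, contradicting 46 squarefree > 1. If c = 0 then 46 = 7d^2, so 7·46 = (7d)^2 is a perfect square in Q — but 7·46 = 322 is not a perfect square (since 7 and 46 are distinct squarefree integers). Contradiction. Hence √46 ∉ Q(√7), so x^2 - 46 stays irreducible over Q(√7) and [Q(√7, √46) : Q(√7)] = 2. By the tower law, [Q(√7, √46) : Q] = 2 · 2 = 4.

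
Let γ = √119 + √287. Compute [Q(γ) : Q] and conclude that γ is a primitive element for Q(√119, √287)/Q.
[Q(γ) : Q] = 4 (equivalently, Q(γ) = Q(√119, √287))

Obviously Q(γ) ⊆ Q(√119, √287), and [Q(√119, √287):Q] = 4 (since 119, 287 are distinct squarefree integers > 1 with 34153 not a perfect square). To show equality we compute the minimal polynomial of γ. From γ = √119 + √287: γ^2 = 119 + 2√(34153) + 287 = 406 + 2√(34153), so γ^2 - 406 = 2√(34153); squaring, (γ^2 - 406)^2 = 4·34153, i.e. γ^4 - 812γ^2 + 164836 - 136612 = 0, i.e. γ^4 - 812γ^2 + 28224 = 0. So γ is a root of x^4 - 812x^2 + 28224. This polynomial is irreducible over Q: it has no rational root (each ±√119 ± √287 is irrational), and any factorization into two quadratics over Q would force √(34153) ∈ Q (pairing opposite roots) or √119, √287 ∈ Q (other pairings), all impossible. Hence [Q(γ):Q] = 4 = [Q(√119, √287):Q], so Q(γ) = Q(√119, √287).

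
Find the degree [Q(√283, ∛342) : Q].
[Q(√283, ∛342) : Q] = 6

Let L = Q(√283, ∛342). Since Q(√283) ⊂ L and [Q(√283):Q] = 2, the tower law gives 2 | [L:Q]. Likewise Q(∛342) ⊂ L with [Q(∛342):Q] = 3 (because 342 is not a perfect cube), so 3 | [L:Q]. As gcd(2,3) = 1, [L:Q] is divisible by 6. Conversely L is generated over Q by √283 and ∛342, so [L:Q] ≤ 2·3 = 6. Therefore [Q(√283, ∛342) : Q] = 6.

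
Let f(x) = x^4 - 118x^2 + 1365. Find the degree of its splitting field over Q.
[K : Q] = 4

Solving the quadratic in x^2: x^2 = (118 ± √(118^2 - 4·1365))/2 = (118 ± √8464)/2 = (118 ± 92)/2, giving x^2 = 105 or x^2 = 13. So f(x) = (x^2 - 105)(x^2 - 13) and the roots of f are ±√105, ±√13. Hence the splitting field is K = Q(√105, √13). Since 105 and 13 are distinct squarefree integers > 1, their product 1365 is not a perfect square, so √13 ∉ Q(√105). By the tower law [K:Q] = [Q(√105,√13):Q(√105)] · [Q(√105):Q] = 2 · 2 = 4.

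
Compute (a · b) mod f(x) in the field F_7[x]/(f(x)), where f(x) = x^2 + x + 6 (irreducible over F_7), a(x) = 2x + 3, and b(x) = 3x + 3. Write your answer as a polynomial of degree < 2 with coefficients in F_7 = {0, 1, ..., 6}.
a · b ≡ 2x + 1 (mod f(x))

Multiply in F_7[x]: a(x)·b(x) = (2x + 3)·(3x + 3) = 6x^2 + x + 2. This has degree ≥ 2, so divide by f(x) over F_7: 6x^2 + x + 2 = (6)·(x^2 + x + 6) + (2x + 1). Hence a·b ≡ 2x + 1 (mod f). (F_7[x]/(f) is a field with 7^2 = 49 elements since f is irreducible of degree 2.)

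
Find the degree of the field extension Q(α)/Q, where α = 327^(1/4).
[Q(α):Q] = 4

α is a root of x^4 - 327. By Eisenstein's criterion at the prime p = 3 (which divides the constant term 327 but p^2 = 9 does not, since 327 is squarefree), x^4 - 327 is irreducible over Q. Hence [Q(α):Q] = 4.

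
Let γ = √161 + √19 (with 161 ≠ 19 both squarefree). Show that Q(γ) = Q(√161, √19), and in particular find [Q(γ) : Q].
[Q(γ) : Q] = 4 (equivalently, Q(γ) = Q(√161, √19))

Obviously Q(γ) ⊆ Q(√161, √19), and [Q(√161, √19):Q] = 4 (since 161, 19 are distinct squarefree integers > 1 with 3059 not a perfect square). To show equality we compute the minimal polynomial of γ. From γ = √161 + √19: γ^2 = 161 + 2√(3059) + 19 = 180 + 2√(3059), so γ^2 - 180 = 2√(3059); squaring, (γ^2 - 180)^2 = 4·3059, i.e. γ^4 - 360γ^2 + 32400 - 12236 = 0, i.e. γ^4 - 360γ^2 + 20164 = 0. So γ is a root of x^4 - 360x^2 + 20164. This polynomial is irreducible over Q: it has no rational root (each ±√161 ± √19 is irrational), and any factorization into two quadratics over Q would force √(3059) ∈ Q (pairing opposite roots) or √161, √19 ∈ Q (other pairings), all impossible. Hence [Q(γ):Q] = 4 = [Q(√161, √19):Q], so Q(γ) = Q(√161, √19).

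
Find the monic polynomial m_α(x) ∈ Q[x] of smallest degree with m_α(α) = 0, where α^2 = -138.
m_α(x) = x^2 + 138

α satisfies α^2 + 138 = 0, so x^2 + 138 annihilates α. Since d = -138 is squarefree and ≠ 1, it is not a perfect square in Q, so x^2 + 138 has no rational root and is therefore irreducible over Q (a degree-2 polynomial over a field is irreducible iff it has no root). Hence m_α(x) = x^2 + 138.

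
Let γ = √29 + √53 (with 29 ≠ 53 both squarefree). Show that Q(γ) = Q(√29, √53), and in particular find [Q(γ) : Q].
[Q(γ) : Q] = 4 (equivalently, Q(γ) = Q(√29, √53))

Obviously Q(γ) ⊆ Q(√29, √53), and [Q(√29, √53):Q] = 4 (since 29, 53 are distinct squarefree integers > 1 with 1537 not a perfect square). To show equality we compute the minimal polynomial of γ. From γ = √29 + √53: γ^2 = 29 + 2√(1537) + 53 = 82 + 2√(1537), so γ^2 - 82 = 2√(1537); squaring, (γ^2 - 82)^2 = 4·1537, i.e. γ^4 - 164γ^2 + 6724 - 6148 = 0, i.e. γ^4 - 164γ^2 + 576 = 0. So γ is a root of x^4 - 164x^2 + 576. This polynomial is irreducible over Q: it has no rational root (each ±√29 ± √53 is irrational), and any factorization into two quadratics over Q would force √(1537) ∈ Q (pairing opposite roots) or √29, √53 ∈ Q (other pairings), all impossible. Hence [Q(γ):Q] = 4 = [Q(√29, √53):Q], so Q(γ) = Q(√29, √53).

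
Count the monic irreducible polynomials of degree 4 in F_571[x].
There are 26575601910 monic irreducible polynomials of degree 4 over F_571

Each element of F_{571^4} that lies in no proper subfield is a root of exactly one monic irreducible of degree 4 over F_571, and each such polynomial has 4 distinct roots in F_{571^4}. By Möbius inversion the count is N_571(4) = (1/4) Σ_{d|4} μ(4/d) · 571^d = (1/4)(μ(4)·571^1 + μ(2)·571^2 + μ(1)·571^4) = 106302407640/4 = 26575601910.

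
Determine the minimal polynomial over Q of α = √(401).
m_α(x) = x^2 - 401

α satisfies α^2 - 401 = 0, so x^2 - 401 annihilates α. Since d = 401 is squarefree and ≠ 1, it is not a perfect square in Q, so x^2 - 401 has no rational root and is therefore irreducible over Q (a degree-2 polynomial over a field is irreducible iff it has no root). Hence m_α(x) = x^2 - 401.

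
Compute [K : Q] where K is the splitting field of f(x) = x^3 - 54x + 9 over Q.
[K : Q] = 6

By the rational root test, any rational root of the monic integer polynomial f(x) = x^3 - 54x + 9 must be an integer dividing the constant term 9, i.e. one of ±{1, 3, 9}. Evaluating: f(1) = -44, f(-1) = 62, f(3) = -126, f(-3) = 144, f(9) = 252, f(-9) = -234; none is 0, so f has no rational root and is therefore irreducible over Q (a cubic with no linear factor over a field is irreducible). For an irreducible cubic, the Galois group is A_3 or S_3 according as the discriminant disc(f) = -4a^3 - 27b^2 = -4·(-54)^3 - 27·(9)^2 = 627669 is or is not a square in Q. Here disc(f) = 627669 is not a perfect square in Q, so the Galois group of f over Q is not contained in A_3 and must be all of S_3. The splitting field has degree |S_3| = 6 over Q, so [K : Q] = 6.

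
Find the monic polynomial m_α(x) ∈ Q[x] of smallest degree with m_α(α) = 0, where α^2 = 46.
m_α(x) = x^2 - 46

α satisfies α^2 - 46 = 0, so x^2 - 46 annihilates α. Since d = 46 is squarefree and ≠ 1, it is not a perfect square in Q, so x^2 - 46 has no rational root and is therefore irreducible over Q (a degree-2 polynomial over a field is irreducible iff it has no root). Hence m_α(x) = x^2 - 46.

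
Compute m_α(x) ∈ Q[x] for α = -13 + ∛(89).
m_α(x) = x^3 + 39x^2 + 507x + 2108

Set β = α + 13 = ∛(89), so β^3 = 89. Then (α + 13)^3 - 89 = 0, i.e. α is a root of g(x) = (x + 13)^3 - 89 = x^3 + 39x^2 + 507x + 2108. Since g(x) = h(x + 13) where h(x) = x^3 - 89, and h is irreducible over Q (because 89 is not a perfect cube, so h has no rational root, and a monic cubic with no rational root is irreducible), g is also irreducible (irreducibility is preserved under the substitution x → x + 13). Hence m_α(x) = x^3 + 39x^2 + 507x + 2108.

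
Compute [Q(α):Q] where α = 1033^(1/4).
[Q(α):Q] = 4

α is a root of x^4 - 1033. By Eisenstein's criterion at the prime p = 1033 (which divides the constant term 1033 but p^2 = 1067089 does not, since 1033 is squarefree), x^4 - 1033 is irreducible over Q. Hence [Q(α):Q] = 4.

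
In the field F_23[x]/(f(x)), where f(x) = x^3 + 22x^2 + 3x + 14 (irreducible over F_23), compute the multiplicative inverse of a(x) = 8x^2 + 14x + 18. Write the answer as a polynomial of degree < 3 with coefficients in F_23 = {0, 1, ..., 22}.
a(x)^(-1) ≡ 18x^2 + 11x + 20 (mod f(x))

Since f is irreducible over F_23, F_23[x]/(f) is a field and a(x) ≠ 0 has an inverse. Apply the extended Euclidean algorithm to f(x) and a(x) in F_23[x]: f(x) = (3x + 9)·a(x) + (7x + 13);  a(x) = (11x + 21)·(7x + 13) + (21). The last nonzero remainder is the constant 21 = gcd(f, a) in F_23. Back-substituting through the division chain expresses 21 = s(x)·a(x) + t(x)·f(x) with s(x) ≡ 10x^2 + x + 6 (mod f), so (10x^2 + x + 6)·a(x) ≡ 21 (mod f). Multiplying by 21^(-1) ≡ 11 in F_23 gives a(x)^(-1) ≡ 11·(10x^2 + x + 6) ≡ 18x^2 + 11x + 20 (mod f). Check: (8x^2 + 14x + 18)·(18x^2 + 11x + 20) = 6x^4 + 18x^3 + 17x^2 + 18x + 15 ≡ 1 (mod x^3 + 22x^2 + 3x + 14).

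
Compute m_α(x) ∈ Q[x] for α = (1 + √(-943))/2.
m_α(x) = x^2 - x + 236

From 2α - 1 = √(-943), squaring gives (2α - 1)^2 = -943, i.e. 4α^2 - 4α + 1 = -943, so α^2 - α + (1 + 943)/4 = 0. Since -943 ≡ 1 (mod 4), (1 + 943)/4 = 236 ∈ Z. The polynomial x^2 - x + 236 has discriminant 1 - 4·(236) = -943, which is not a perfect square in Q (d = -943 is squarefree and ≠ 1), so x^2 - x + 236 is irreducible over Q. It is the minimal polynomial of α.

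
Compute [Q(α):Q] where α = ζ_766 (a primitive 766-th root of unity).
[Q(α):Q] = 382

The minimal polynomial of ζ_766 over Q is the 766-th cyclotomic polynomial Φ_766(x), which is irreducible over Q and has degree φ(766) = 382. Hence [Q(α):Q] = φ(766) = 382.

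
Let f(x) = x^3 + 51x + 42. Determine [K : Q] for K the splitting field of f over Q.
[K : Q] = 6

By the rational root test, any rational root of the monic integer polynomial f(x) = x^3 + 51x + 42 must be an integer dividing the constant term 42, i.e. one of ±{1, 2, 3, 6, 7, 14, 21, 42}. Evaluating: f(1) = 94, f(-1) = -10, f(2) = 152, f(-2) = -68, f(3) = 222, f(-3) = -138, f(6) = 564, f(-6) = -480, f(7) = 742, f(-7) = -658, f(14) = 3500, f(-14) = -3416, f(21) = 10374, f(-21) = -10290, f(42) = 76272, f(-42) = -76188; none is 0, so f has no rational root and is therefore irreducible over Q (a cubic with no linear factor over a field is irreducible). For an irreducible cubic, the Galois group is A_3 or S_3 according as the discriminant disc(f) = -4a^3 - 27b^2 = -4·(51)^3 - 27·(42)^2 = -578232 is or is not a square in Q. Here disc(f) = -578232 is not a perfect square in Q, so the Galois group of f over Q is not contained in A_3 and must be all of S_3. The splitting field has degree |S_3| = 6 over Q, so [K : Q] = 6.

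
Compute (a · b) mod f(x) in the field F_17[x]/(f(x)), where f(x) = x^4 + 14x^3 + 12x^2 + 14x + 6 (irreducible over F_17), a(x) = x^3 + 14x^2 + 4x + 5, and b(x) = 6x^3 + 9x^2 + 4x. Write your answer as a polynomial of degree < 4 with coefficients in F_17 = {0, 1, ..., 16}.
a · b ≡ 2x^3 + 2x^2 + 4x + 9 (mod f(x))

Multiply in F_17[x]: a(x)·b(x) = (x^3 + 14x^2 + 4x + 5)·(6x^3 + 9x^2 + 4x) = 6x^6 + 8x^5 + x^4 + 3x^3 + 10x^2 + 3x. This has degree ≥ 4, so divide by f(x) over F_17: 6x^6 + 8x^5 + x^4 + 3x^3 + 10x^2 + 3x = (6x^2 + 9x + 7)·(x^4 + 14x^3 + 12x^2 + 14x + 6) + (2x^3 + 2x^2 + 4x + 9). Hence a·b ≡ 2x^3 + 2x^2 + 4x + 9 (mod f). (F_17[x]/(f) is a field with 17^4 = 83521 elements since f is irreducible of degree 4.)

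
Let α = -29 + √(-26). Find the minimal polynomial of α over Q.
m_α(x) = x^2 + 58x + 867

From α + 29 = √(-26), squaring gives (α + 29)^2 = -26, i.e. α^2 + 58α + 841 = -26, so α^2 + 58α + 867 = 0. The discriminant of x^2 + 58x + 867 is (58)^2 - 4·(867) = 3364 - 3468 = -104, and 4·(-26) is not a perfect square in Q since -26 is squarefree and ≠ 1. Hence x^2 + 58x + 867 is irreducible over Q and is the minimal polynomial of α.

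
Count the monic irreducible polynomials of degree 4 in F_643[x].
There are 42734915538 monic irreducible polynomials of degree 4 over F_643

Each element of F_{643^4} that lies in no proper subfield is a root of exactly one monic irreducible of degree 4 over F_643, and each such polynomial has 4 distinct roots in F_{643^4}. By Möbius inversion the count is N_643(4) = (1/4) Σ_{d|4} μ(4/d) · 643^d = (1/4)(μ(4)·643^1 + μ(2)·643^2 + μ(1)·643^4) = 170939662152/4 = 42734915538.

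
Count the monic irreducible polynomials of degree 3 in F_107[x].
There are 408312 monic irreducible polynomials of degree 3 over F_107

Each element of F_{107^3} that lies in no proper subfield is a root of exactly one monic irreducible of degree 3 over F_107, and each such polynomial has 3 distinct roots in F_{107^3}. By Möbius inversion the count is N_107(3) = (1/3) Σ_{d|3} μ(3/d) · 107^d = (1/3)(μ(3)·107^1 + μ(1)·107^3) = 1224936/3 = 408312.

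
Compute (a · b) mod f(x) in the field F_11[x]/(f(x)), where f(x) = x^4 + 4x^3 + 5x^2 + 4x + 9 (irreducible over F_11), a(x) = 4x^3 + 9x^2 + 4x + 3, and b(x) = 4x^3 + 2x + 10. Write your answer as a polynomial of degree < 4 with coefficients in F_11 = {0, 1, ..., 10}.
a · b ≡ 10x^3 + 6x^2 + 8x + 10 (mod f(x))

Multiply in F_11[x]: a(x)·b(x) = (4x^3 + 9x^2 + 4x + 3)·(4x^3 + 2x + 10) = 5x^6 + 3x^5 + 2x^4 + 4x^3 + 10x^2 + 2x + 8. This has degree ≥ 4, so divide by f(x) over F_11: 5x^6 + 3x^5 + 2x^4 + 4x^3 + 10x^2 + 2x + 8 = (5x^2 + 5x + 1)·(x^4 + 4x^3 + 5x^2 + 4x + 9) + (10x^3 + 6x^2 + 8x + 10). Hence a·b ≡ 10x^3 + 6x^2 + 8x + 10 (mod f). (F_11[x]/(f) is a field with 11^4 = 14641 elements since f is irreducible of degree 4.)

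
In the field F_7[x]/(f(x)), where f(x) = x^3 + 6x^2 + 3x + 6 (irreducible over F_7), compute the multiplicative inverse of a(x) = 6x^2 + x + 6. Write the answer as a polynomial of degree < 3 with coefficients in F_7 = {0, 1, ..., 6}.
a(x)^(-1) ≡ 4x^2 + 5x + 1 (mod f(x))

Since f is irreducible over F_7, F_7[x]/(f) is a field and a(x) ≠ 0 has an inverse. Apply the extended Euclidean algorithm to f(x) and a(x) in F_7[x]: f(x) = (6x)·a(x) + (2x + 6);  a(x) = (3x + 2)·(2x + 6) + (1). The last nonzero remainder is the constant 1 = gcd(f, a) in F_7. Back-substituting through the division chain expresses 1 = s(x)·a(x) + t(x)·f(x) with s(x) ≡ 4x^2 + 5x + 1 (mod f), so a(x)^(-1) ≡ s(x) = 4x^2 + 5x + 1 (mod f). Check: (6x^2 + x + 6)·(4x^2 + 5x + 1) = 3x^4 + 6x^3 + 3x + 6 ≡ 1 (mod x^3 + 6x^2 + 3x + 6).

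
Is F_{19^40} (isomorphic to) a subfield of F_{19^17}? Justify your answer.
No: F_{19^40} is not a subfield of F_{19^17}

F_{p^m} embeds in F_{p^n} iff m | n. Here 40 ∤ 17 (since 17 = 0·40 + 17 with remainder 17 ≠ 0), so F_{19^40} is not a subfield of F_{19^17}. Equivalently: if it were, the tower law would give 40 = [F_{19^40}:F_19] dividing [F_{19^17}:F_19] = 17, contradiction.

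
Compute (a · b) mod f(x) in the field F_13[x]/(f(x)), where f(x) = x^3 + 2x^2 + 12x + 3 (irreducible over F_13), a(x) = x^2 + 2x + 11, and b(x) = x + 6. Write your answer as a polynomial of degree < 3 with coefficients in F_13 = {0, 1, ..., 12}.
a · b ≡ 6x^2 + 11x + 11 (mod f(x))

Multiply in F_13[x]: a(x)·b(x) = (x^2 + 2x + 11)·(x + 6) = x^3 + 8x^2 + 10x + 1. This has degree ≥ 3, so divide by f(x) over F_13: x^3 + 8x^2 + 10x + 1 = (1)·(x^3 + 2x^2 + 12x + 3) + (6x^2 + 11x + 11). Hence a·b ≡ 6x^2 + 11x + 11 (mod f). (F_13[x]/(f) is a field with 13^3 = 2197 elements since f is irreducible of degree 3.)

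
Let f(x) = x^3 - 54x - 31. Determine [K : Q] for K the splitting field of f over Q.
[K : Q] = 6

By the rational root test, any rational root of the monic integer polynomial f(x) = x^3 - 54x - 31 must be an integer dividing the constant term -31, i.e. one of ±{1, 31}. Evaluating: f(1) = -84, f(-1) = 22, f(31) = 28086, f(-31) = -28148; none is 0, so f has no rational root and is therefore irreducible over Q (a cubic with no linear factor over a field is irreducible). For an irreducible cubic, the Galois group is A_3 or S_3 according as the discriminant disc(f) = -4a^3 - 27b^2 = -4·(-54)^3 - 27·(-31)^2 = 603909 is or is not a square in Q. Here disc(f) = 603909 is not a perfect square in Q, so the Galois group of f over Q is not contained in A_3 and must be all of S_3. The splitting field has degree |S_3| = 6 over Q, so [K : Q] = 6.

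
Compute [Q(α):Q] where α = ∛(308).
[Q(α):Q] = 3

The minimal polynomial of α is x^3 - 308, irreducible over Q since 308 is not a perfect cube (so x^3 - 308 has no rational root). Hence [Q(α):Q] = deg(m_α) = 3.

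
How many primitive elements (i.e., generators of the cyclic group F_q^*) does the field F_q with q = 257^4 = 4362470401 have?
There are φ(4362470400) = 1135411200 primitive elements

F_q^* is cyclic of order q - 1 = 4362470400. A cyclic group of order m has exactly φ(m) generators. Here m = 4362470400 = 2^10 · 3 · 5^2 · 43 · 1321, so the number of primitive elements is φ(4362470400) = 1135411200.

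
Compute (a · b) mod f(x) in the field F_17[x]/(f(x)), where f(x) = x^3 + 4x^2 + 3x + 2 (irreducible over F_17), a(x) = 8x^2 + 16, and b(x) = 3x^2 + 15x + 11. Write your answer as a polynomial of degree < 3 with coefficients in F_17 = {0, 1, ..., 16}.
a · b ≡ 2x^2 + x + 9 (mod f(x))

Multiply in F_17[x]: a(x)·b(x) = (8x^2 + 16)·(3x^2 + 15x + 11) = 7x^4 + x^3 + 2x + 6. This has degree ≥ 3, so divide by f(x) over F_17: 7x^4 + x^3 + 2x + 6 = (7x + 7)·(x^3 + 4x^2 + 3x + 2) + (2x^2 + x + 9). Hence a·b ≡ 2x^2 + x + 9 (mod f). (F_17[x]/(f) is a field with 17^3 = 4913 elements since f is irreducible of degree 3.)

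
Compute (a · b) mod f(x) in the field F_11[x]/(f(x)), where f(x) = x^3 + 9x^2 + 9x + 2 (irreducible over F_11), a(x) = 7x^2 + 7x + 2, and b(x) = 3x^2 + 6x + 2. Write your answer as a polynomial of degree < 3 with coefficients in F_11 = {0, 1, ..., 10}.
a · b ≡ 6x^2 + 7x + 3 (mod f(x))

Multiply in F_11[x]: a(x)·b(x) = (7x^2 + 7x + 2)·(3x^2 + 6x + 2) = 10x^4 + 8x^3 + 7x^2 + 4x + 4. This has degree ≥ 3, so divide by f(x) over F_11: 10x^4 + 8x^3 + 7x^2 + 4x + 4 = (10x + 6)·(x^3 + 9x^2 + 9x + 2) + (6x^2 + 7x + 3). Hence a·b ≡ 6x^2 + 7x + 3 (mod f). (F_11[x]/(f) is a field with 11^3 = 1331 elements since f is irreducible of degree 3.)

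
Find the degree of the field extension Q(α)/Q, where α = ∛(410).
[Q(α):Q] = 3

The minimal polynomial of α is x^3 - 410, irreducible over Q since 410 is not a perfect cube (so x^3 - 410 has no rational root). Hence [Q(α):Q] = deg(m_α) = 3.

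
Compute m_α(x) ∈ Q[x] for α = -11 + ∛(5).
m_α(x) = x^3 + 33x^2 + 363x + 1326

Set β = α + 11 = ∛(5), so β^3 = 5. Then (α + 11)^3 - 5 = 0, i.e. α is a root of g(x) = (x + 11)^3 - 5 = x^3 + 33x^2 + 363x + 1326. Since g(x) = h(x + 11) where h(x) = x^3 - 5, and h is irreducible over Q (because 5 is not a perfect cube, so h has no rational root, and a monic cubic with no rational root is irreducible), g is also irreducible (irreducibility is preserved under the substitution x → x + 11). Hence m_α(x) = x^3 + 33x^2 + 363x + 1326.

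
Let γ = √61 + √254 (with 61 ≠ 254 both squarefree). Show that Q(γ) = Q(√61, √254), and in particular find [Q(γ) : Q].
[Q(γ) : Q] = 4 (equivalently, Q(γ) = Q(√61, √254))

Obviously Q(γ) ⊆ Q(√61, √254), and [Q(√61, √254):Q] = 4 (since 61, 254 are distinct squarefree integers > 1 with 15494 not a perfect square). To show equality we compute the minimal polynomial of γ. From γ = √61 + √254: γ^2 = 61 + 2√(15494) + 254 = 315 + 2√(15494), so γ^2 - 315 = 2√(15494); squaring, (γ^2 - 315)^2 = 4·15494, i.e. γ^4 - 630γ^2 + 99225 - 61976 = 0, i.e. γ^4 - 630γ^2 + 37249 = 0. So γ is a root of x^4 - 630x^2 + 37249. This polynomial is irreducible over Q: it has no rational root (each ±√61 ± √254 is irrational), and any factorization into two quadratics over Q would force √(15494) ∈ Q (pairing opposite roots) or √61, √254 ∈ Q (other pairings), all impossible. Hence [Q(γ):Q] = 4 = [Q(√61, √254):Q], so Q(γ) = Q(√61, √254).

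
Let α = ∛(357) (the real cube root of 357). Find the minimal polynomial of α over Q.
m_α(x) = x^3 - 357

α satisfies α^3 = 357, so x^3 - 357 annihilates α. By the rational root test, a rational root p/q (in lowest terms) of x^3 - 357 would satisfy p^3 = 357 q^3, forcing q = 1 and p^3 = 357; but 357 is not a perfect cube, contradiction. A monic cubic over Q with no rational root is irreducible (any nontrivial factorization would include a linear factor). Hence x^3 - 357 is the minimal polynomial of α, and in particular [Q(α):Q] = 3.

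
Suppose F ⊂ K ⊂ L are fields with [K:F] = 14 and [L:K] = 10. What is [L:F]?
[L:F] = 140

The tower law says that for any tower of field extensions F ⊂ K ⊂ L with finite degrees, [L:F] = [L:K] · [K:F]. Here this gives [L:F] = 10 · 14 = 140.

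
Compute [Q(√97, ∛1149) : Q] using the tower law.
[Q(√97, ∛1149) : Q] = 6

Let L = Q(√97, ∛1149). Since Q(√97) ⊂ L and [Q(√97):Q] = 2, the tower law gives 2 | [L:Q]. Likewise Q(∛1149) ⊂ L with [Q(∛1149):Q] = 3 (because 1149 is not a perfect cube), so 3 | [L:Q]. As gcd(2,3) = 1, [L:Q] is divisible by 6. Conversely L is generated over Q by √97 and ∛1149, so [L:Q] ≤ 2·3 = 6. Therefore [Q(√97, ∛1149) : Q] = 6.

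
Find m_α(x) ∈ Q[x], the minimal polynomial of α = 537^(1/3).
m_α(x) = x^3 - 537

α satisfies α^3 = 537, so x^3 - 537 annihilates α. By the rational root test, a rational root p/q (in lowest terms) of x^3 - 537 would satisfy p^3 = 537 q^3, forcing q = 1 and p^3 = 537; but 537 is not a perfect cube, contradiction. A monic cubic over Q with no rational root is irreducible (any nontrivial factorization would include a linear factor). Hence x^3 - 537 is the minimal polynomial of α, and in particular [Q(α):Q] = 3.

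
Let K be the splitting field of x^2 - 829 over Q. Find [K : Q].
[K : Q] = 2

f(x) = x^2 - 829 factors as (x - √829)(x + √829). The splitting field is K = Q(√829). Since 829 is squarefree and > 1, it is not a perfect square, so x^2 - 829 is irreducible over Q and [Q(√829) : Q] = 2. Hence [K : Q] = 2.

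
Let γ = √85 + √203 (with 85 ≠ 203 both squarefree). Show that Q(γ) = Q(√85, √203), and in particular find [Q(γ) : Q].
[Q(γ) : Q] = 4 (equivalently, Q(γ) = Q(√85, √203))

Obviously Q(γ) ⊆ Q(√85, √203), and [Q(√85, √203):Q] = 4 (since 85, 203 are distinct squarefree integers > 1 with 17255 not a perfect square). To show equality we compute the minimal polynomial of γ. From γ = √85 + √203: γ^2 = 85 + 2√(17255) + 203 = 288 + 2√(17255), so γ^2 - 288 = 2√(17255); squaring, (γ^2 - 288)^2 = 4·17255, i.e. γ^4 - 576γ^2 + 82944 - 69020 = 0, i.e. γ^4 - 576γ^2 + 13924 = 0. So γ is a root of x^4 - 576x^2 + 13924. This polynomial is irreducible over Q: it has no rational root (each ±√85 ± √203 is irrational), and any factorization into two quadratics over Q would force √(17255) ∈ Q (pairing opposite roots) or √85, √203 ∈ Q (other pairings), all impossible. Hence [Q(γ):Q] = 4 = [Q(√85, √203):Q], so Q(γ) = Q(√85, √203).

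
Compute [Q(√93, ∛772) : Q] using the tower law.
[Q(√93, ∛772) : Q] = 6

Let L = Q(√93, ∛772). Since Q(√93) ⊂ L and [Q(√93):Q] = 2, the tower law gives 2 | [L:Q]. Likewise Q(∛772) ⊂ L with [Q(∛772):Q] = 3 (because 772 is not a perfect cube), so 3 | [L:Q]. As gcd(2,3) = 1, [L:Q] is divisible by 6. Conversely L is generated over Q by √93 and ∛772, so [L:Q] ≤ 2·3 = 6. Therefore [Q(√93, ∛772) : Q] = 6.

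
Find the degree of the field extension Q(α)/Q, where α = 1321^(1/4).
[Q(α):Q] = 4

α is a root of x^4 - 1321. By Eisenstein's criterion at the prime p = 1321 (which divides the constant term 1321 but p^2 = 1745041 does not, since 1321 is squarefree), x^4 - 1321 is irreducible over Q. Hence [Q(α):Q] = 4.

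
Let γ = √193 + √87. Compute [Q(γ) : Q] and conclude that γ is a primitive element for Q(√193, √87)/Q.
[Q(γ) : Q] = 4 (equivalently, Q(γ) = Q(√193, √87))

Obviously Q(γ) ⊆ Q(√193, √87), and [Q(√193, √87):Q] = 4 (since 193, 87 are distinct squarefree integers > 1 with 16791 not a perfect square). To show equality we compute the minimal polynomial of γ. From γ = √193 + √87: γ^2 = 193 + 2√(16791) + 87 = 280 + 2√(16791), so γ^2 - 280 = 2√(16791); squaring, (γ^2 - 280)^2 = 4·16791, i.e. γ^4 - 560γ^2 + 78400 - 67164 = 0, i.e. γ^4 - 560γ^2 + 11236 = 0. So γ is a root of x^4 - 560x^2 + 11236. This polynomial is irreducible over Q: it has no rational root (each ±√193 ± √87 is irrational), and any factorization into two quadratics over Q would force √(16791) ∈ Q (pairing opposite roots) or √193, √87 ∈ Q (other pairings), all impossible. Hence [Q(γ):Q] = 4 = [Q(√193, √87):Q], so Q(γ) = Q(√193, √87).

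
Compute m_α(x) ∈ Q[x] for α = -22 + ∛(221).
m_α(x) = x^3 + 66x^2 + 1452x + 10427

Set β = α + 22 = ∛(221), so β^3 = 221. Then (α + 22)^3 - 221 = 0, i.e. α is a root of g(x) = (x + 22)^3 - 221 = x^3 + 66x^2 + 1452x + 10427. Since g(x) = h(x + 22) where h(x) = x^3 - 221, and h is irreducible over Q (because 221 is not a perfect cube, so h has no rational root, and a monic cubic with no rational root is irreducible), g is also irreducible (irreducibility is preserved under the substitution x → x + 22). Hence m_α(x) = x^3 + 66x^2 + 1452x + 10427.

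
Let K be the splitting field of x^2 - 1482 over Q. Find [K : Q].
[K : Q] = 2

f(x) = x^2 - 1482 factors as (x - √1482)(x + √1482). The splitting field is K = Q(√1482). Since 1482 is squarefree and > 1, it is not a perfect square, so x^2 - 1482 is irreducible over Q and [Q(√1482) : Q] = 2. Hence [K : Q] = 2.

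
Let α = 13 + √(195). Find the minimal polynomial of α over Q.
m_α(x) = x^2 - 26x - 26

From α - 13 = √(195), squaring gives (α - 13)^2 = 195, i.e. α^2 - 26α + 169 = 195, so α^2 - 26α - 26 = 0. The discriminant of x^2 - 26x - 26 is (-26)^2 - 4·(-26) = 676 + 104 = 780, and 4·(195) is not a perfect square in Q since 195 is squarefree and ≠ 1. Hence x^2 - 26x - 26 is irreducible over Q and is the minimal polynomial of α.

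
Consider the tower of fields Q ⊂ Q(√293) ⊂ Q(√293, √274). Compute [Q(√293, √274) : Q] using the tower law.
[Q(√293, √274) : Q] = 4

[Q(√293):Q] = 2 (min poly x^2 - 293, irreducible since 293 is squarefree > 1). For the top step, suppose √274 ∈ Q(√293), say √274 = c + d√293 with c, d ∈ Q. Squaring: 274 = c^2 + 293d^2 + 2cd√293. Since √293 ∉ Q this forces 2cd = 0. If d = 0 then √274 = c ∈ Q, contradicting 274 squarefree > 1. If c = 0 then 274 = 293d^2, so 293·274 = (293d)^2 is a perfect square in Q — but 293·274 = 80282 is not a perfect square (since 293 and 274 are distinct squarefree integers). Contradiction. Hence √274 ∉ Q(√293), so x^2 - 274 stays irreducible over Q(√293) and [Q(√293, √274) : Q(√293)] = 2. By the tower law, [Q(√293, √274) : Q] = 2 · 2 = 4.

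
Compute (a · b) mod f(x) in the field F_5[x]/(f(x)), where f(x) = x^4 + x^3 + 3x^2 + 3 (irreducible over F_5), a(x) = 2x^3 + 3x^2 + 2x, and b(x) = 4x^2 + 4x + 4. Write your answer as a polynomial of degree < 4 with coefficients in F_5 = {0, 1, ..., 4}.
a · b ≡ 2x^3 + 4x^2 + 4x + 4 (mod f(x))

Multiply in F_5[x]: a(x)·b(x) = (2x^3 + 3x^2 + 2x)·(4x^2 + 4x + 4) = 3x^5 + 3x^3 + 3x. This has degree ≥ 4, so divide by f(x) over F_5: 3x^5 + 3x^3 + 3x = (3x + 2)·(x^4 + x^3 + 3x^2 + 3) + (2x^3 + 4x^2 + 4x + 4). Hence a·b ≡ 2x^3 + 4x^2 + 4x + 4 (mod f). (F_5[x]/(f) is a field with 5^4 = 625 elements since f is irreducible of degree 4.)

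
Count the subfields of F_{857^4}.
F_{857^4} has 3 subfields

The subfields of F_{p^n} are exactly the fields F_{p^d} for d | n (each is the fixed field of the unique index-d subgroup of Gal(F_{p^n}/F_p) ≅ Z/nZ). The divisors of n = 4 are {1, 2, 4}, giving 3 subfields: F_{857^1}, F_{857^2}, F_{857^4}.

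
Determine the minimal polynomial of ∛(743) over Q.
m_α(x) = x^3 - 743

α satisfies α^3 = 743, so x^3 - 743 annihilates α. By the rational root test, a rational root p/q (in lowest terms) of x^3 - 743 would satisfy p^3 = 743 q^3, forcing q = 1 and p^3 = 743; but 743 is not a perfect cube, contradiction. A monic cubic over Q with no rational root is irreducible (any nontrivial factorization would include a linear factor). Hence x^3 - 743 is the minimal polynomial of α, and in particular [Q(α):Q] = 3.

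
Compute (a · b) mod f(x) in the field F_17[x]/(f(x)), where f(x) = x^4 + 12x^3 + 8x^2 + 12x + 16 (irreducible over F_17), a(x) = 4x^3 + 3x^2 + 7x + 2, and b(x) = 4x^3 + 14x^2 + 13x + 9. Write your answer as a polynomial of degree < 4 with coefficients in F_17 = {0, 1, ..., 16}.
a · b ≡ 10x^3 + 11x^2 + 14x + 4 (mod f(x))

Multiply in F_17[x]: a(x)·b(x) = (4x^3 + 3x^2 + 7x + 2)·(4x^3 + 14x^2 + 13x + 9) = 16x^6 + 3x^4 + 11x^3 + 10x^2 + 4x + 1. This has degree ≥ 4, so divide by f(x) over F_17: 16x^6 + 3x^4 + 11x^3 + 10x^2 + 4x + 1 = (16x^2 + 12x + 3)·(x^4 + 12x^3 + 8x^2 + 12x + 16) + (10x^3 + 11x^2 + 14x + 4). Hence a·b ≡ 10x^3 + 11x^2 + 14x + 4 (mod f). (F_17[x]/(f) is a field with 17^4 = 83521 elements since f is irreducible of degree 4.)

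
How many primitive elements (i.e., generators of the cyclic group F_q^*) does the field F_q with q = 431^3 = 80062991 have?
There are φ(80062990) = 26345088 primitive elements

F_q^* is cyclic of order q - 1 = 80062990. A cyclic group of order m has exactly φ(m) generators. Here m = 80062990 = 2 · 5 · 7 · 43 · 67 · 397, so the number of primitive elements is φ(80062990) = 26345088.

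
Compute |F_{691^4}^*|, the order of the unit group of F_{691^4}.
|F_{691^4}^*| = 227988105360

F_{691^4} has 691^4 = 227988105361 elements; its multiplicative group consists of all nonzero elements, so |F_{691^4}^*| = 227988105361 - 1 = 227988105360. (It is cyclic since any finite subgroup of the multiplicative group of a field is cyclic.)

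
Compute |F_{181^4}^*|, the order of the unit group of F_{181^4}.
|F_{181^4}^*| = 1073283120

F_{181^4} has 181^4 = 1073283121 elements; its multiplicative group consists of all nonzero elements, so |F_{181^4}^*| = 1073283121 - 1 = 1073283120. (It is cyclic since any finite subgroup of the multiplicative group of a field is cyclic.)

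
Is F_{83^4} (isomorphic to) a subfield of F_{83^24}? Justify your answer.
Yes: F_{83^4} is a subfield of F_{83^24}

F_{p^m} embeds in F_{p^n} iff m | n (since F_{p^n} is the splitting field of x^(p^n) - x, and F_{p^m} ⊂ F_{p^n} forces p^n to be a power of p^m, i.e. m | n; conversely if m | n then every root of x^(p^m) - x is a root of x^(p^n) - x). Here 4 | 24 (since 24 = 6·4), so F_{83^4} is a subfield of F_{83^24}, and [F_{83^24} : F_{83^4}] = 24/4 = 6.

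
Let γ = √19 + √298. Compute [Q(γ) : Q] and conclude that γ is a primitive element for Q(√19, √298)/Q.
[Q(γ) : Q] = 4 (equivalently, Q(γ) = Q(√19, √298))

Obviously Q(γ) ⊆ Q(√19, √298), and [Q(√19, √298):Q] = 4 (since 19, 298 are distinct squarefree integers > 1 with 5662 not a perfect square). To show equality we compute the minimal polynomial of γ. From γ = √19 + √298: γ^2 = 19 + 2√(5662) + 298 = 317 + 2√(5662), so γ^2 - 317 = 2√(5662); squaring, (γ^2 - 317)^2 = 4·5662, i.e. γ^4 - 634γ^2 + 100489 - 22648 = 0, i.e. γ^4 - 634γ^2 + 77841 = 0. So γ is a root of x^4 - 634x^2 + 77841. This polynomial is irreducible over Q: it has no rational root (each ±√19 ± √298 is irrational), and any factorization into two quadratics over Q would force √(5662) ∈ Q (pairing opposite roots) or √19, √298 ∈ Q (other pairings), all impossible. Hence [Q(γ):Q] = 4 = [Q(√19, √298):Q], so Q(γ) = Q(√19, √298).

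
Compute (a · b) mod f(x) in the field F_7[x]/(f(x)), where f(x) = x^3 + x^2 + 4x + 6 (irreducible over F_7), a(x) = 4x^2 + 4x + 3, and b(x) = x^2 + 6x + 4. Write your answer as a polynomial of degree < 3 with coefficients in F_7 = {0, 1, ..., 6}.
a · b ≡ 3x^2 + 5x + 1 (mod f(x))

Multiply in F_7[x]: a(x)·b(x) = (4x^2 + 4x + 3)·(x^2 + 6x + 4) = 4x^4 + x^2 + 6x + 5. This has degree ≥ 3, so divide by f(x) over F_7: 4x^4 + x^2 + 6x + 5 = (4x + 3)·(x^3 + x^2 + 4x + 6) + (3x^2 + 5x + 1). Hence a·b ≡ 3x^2 + 5x + 1 (mod f). (F_7[x]/(f) is a field with 7^3 = 343 elements since f is irreducible of degree 3.)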